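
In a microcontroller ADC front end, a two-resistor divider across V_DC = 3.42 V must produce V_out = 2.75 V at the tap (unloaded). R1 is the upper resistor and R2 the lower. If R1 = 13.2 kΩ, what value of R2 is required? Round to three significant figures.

R2 ≈ 54.2 kΩ

Required fraction k = V_out/V_DC = 0.8041.
Rearranging, R2 = R1·k/(1−k) = 13.2 × 4.104 = 54.18 kΩ.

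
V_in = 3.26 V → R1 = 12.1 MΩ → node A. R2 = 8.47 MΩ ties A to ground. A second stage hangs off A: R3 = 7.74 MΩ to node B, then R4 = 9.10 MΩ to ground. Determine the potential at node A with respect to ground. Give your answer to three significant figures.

V_A ≈ 1.04 V

Looking into the second stage from A: R3 + R4 = 16.84 MΩ appears in parallel with R2.
R2 ‖ (R3+R4) = 5.636 MΩ.
V_A = 3.26 × 5.636/(12.1 + 5.636) = 1.036 V.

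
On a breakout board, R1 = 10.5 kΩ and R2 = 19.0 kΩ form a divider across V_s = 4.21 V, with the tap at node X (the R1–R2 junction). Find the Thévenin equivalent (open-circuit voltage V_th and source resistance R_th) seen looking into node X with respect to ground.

Open-circuit (no load on X): V_th = V_s · R2/(R1 + R2) = 4.21 × 19.0/(10.50 + 19.0) = 2.712 V.
Zeroing V_s shorts the top of R1 to ground, so R_th = R1 ‖ R2 = 6.763 kΩ.

V_th ≈ 2.71 V, R_th ≈ 6.76 kΩ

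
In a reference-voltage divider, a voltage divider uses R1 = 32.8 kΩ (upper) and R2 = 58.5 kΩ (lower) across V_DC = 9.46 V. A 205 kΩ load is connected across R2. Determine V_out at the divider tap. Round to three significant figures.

The load sits in parallel with R2, giving an effective lower resistance R2' = R2·R_L/(R2+R_L) = 45.51 kΩ.
Now apply the divider: V_out = 9.46 × 0.5812 = 5.498 V.

V_out ≈ 5.50 V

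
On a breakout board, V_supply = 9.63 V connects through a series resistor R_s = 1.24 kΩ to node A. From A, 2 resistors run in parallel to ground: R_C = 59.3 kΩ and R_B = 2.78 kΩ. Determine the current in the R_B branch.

Combine the parallel branches: R_p = (1/59.3 + 1/2.78)⁻¹ = 2.656 kΩ.
Node voltage V_A = V_supply · R_p/(R_s + R_p) = 9.63 × 0.6817 = 6.565 V.
Branch current I = V_A/R_B = 6.565/2.78 = 2.361 mA.
(Equivalently: I_total = 2.472 mA, then current-divider fraction G_k/ΣG = 0.9552.)

I ≈ 2.36 mA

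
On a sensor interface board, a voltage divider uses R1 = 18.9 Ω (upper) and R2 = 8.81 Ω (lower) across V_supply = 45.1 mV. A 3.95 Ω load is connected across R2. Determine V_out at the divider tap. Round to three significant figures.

First combine the lower leg with the load: R2 ‖ R_L = 2.727 Ω.
Now apply the divider: V_out = 45.1 × 0.1261 = 5.687 mV.

V_out ≈ 5.69 mV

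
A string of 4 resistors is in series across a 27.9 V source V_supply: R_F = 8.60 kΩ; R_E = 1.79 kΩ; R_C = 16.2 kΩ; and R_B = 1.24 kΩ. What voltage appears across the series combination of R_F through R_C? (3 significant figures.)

Series total: ΣR = 8.60 + 1.79 + 16.2 + 1.24 = 27.83 kΩ.
R_{R_F..R_C} = 8.60 + 1.79 + 16.2 = 26.59 kΩ.
V = V_supply · R/ΣR = 27.9 × 0.9554 = 26.66 V.

V ≈ 26.7 V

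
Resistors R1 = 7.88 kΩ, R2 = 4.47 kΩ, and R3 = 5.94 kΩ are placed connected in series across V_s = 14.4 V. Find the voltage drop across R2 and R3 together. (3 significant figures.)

Series total: ΣR = 7.88 + 4.47 + 5.94 = 18.29 kΩ.
R_{R2..R3} = 4.47 + 5.94 = 10.41 kΩ.
Voltage divider: V = V_s · (10.41 / 18.29) = 14.4 × 0.5692 = 8.196 V.

V ≈ 8.20 V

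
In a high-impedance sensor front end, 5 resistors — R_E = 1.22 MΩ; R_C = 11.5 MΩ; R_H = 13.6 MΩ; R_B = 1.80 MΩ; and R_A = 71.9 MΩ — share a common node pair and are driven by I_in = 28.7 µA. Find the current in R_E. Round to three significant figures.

I ≈ 15.2 µA

ΣG = 1/1.22 + 1/11.5 + 1/13.6 + 1/1.80 + 1/71.9 = 1.550.
R_E takes the fraction G_k/ΣG = 0.8197/1.550 = 0.5289, so I = 28.7 × 0.5289 = 15.18 µA.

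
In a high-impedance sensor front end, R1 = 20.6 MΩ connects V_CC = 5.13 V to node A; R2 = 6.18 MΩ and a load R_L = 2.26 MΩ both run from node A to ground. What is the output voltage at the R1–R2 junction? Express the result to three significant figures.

V_out ≈ 0.381 V

The load sits in parallel with R2, giving an effective lower resistance R2' = R2·R_L/(R2+R_L) = 1.655 MΩ.
Then V_out = V_CC · R2'/(R1 + R2') = 5.13 × 1.655/22.25 = 0.3815 V.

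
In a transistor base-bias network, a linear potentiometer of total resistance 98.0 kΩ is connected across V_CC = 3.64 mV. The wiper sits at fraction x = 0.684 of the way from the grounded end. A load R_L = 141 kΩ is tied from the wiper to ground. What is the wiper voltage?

V_out ≈ 2.16 mV

Lower segment x·R_p = 67.03 kΩ; upper segment (1−x)·R_p = 30.97 kΩ.
(x·R_p) ‖ R_L = 45.43 kΩ.
Loaded-divider output: V_out = 3.64 × 0.5947 = 2.165 mV.
(Unloaded: V_out = x·V_CC = 2.49 mV.)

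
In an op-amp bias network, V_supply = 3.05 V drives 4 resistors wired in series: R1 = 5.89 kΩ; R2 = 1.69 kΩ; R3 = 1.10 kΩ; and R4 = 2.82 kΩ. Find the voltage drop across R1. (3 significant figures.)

Total series resistance ΣR = 5.89 + 1.69 + 1.10 + 2.82 = 11.50 kΩ.
V = V_supply · R/ΣR = 3.05 × 0.5122 = 1.562 V.

V ≈ 1.56 V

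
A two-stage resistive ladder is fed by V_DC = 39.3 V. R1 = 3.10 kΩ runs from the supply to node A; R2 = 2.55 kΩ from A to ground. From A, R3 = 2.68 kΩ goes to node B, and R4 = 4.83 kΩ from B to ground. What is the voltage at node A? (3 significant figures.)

Looking into the second stage from A: R3 + R4 = 7.510 kΩ appears in parallel with R2.
Effective lower resistance at A: R2 ‖ 7.510 = 1.904 kΩ.
So V_A = 39.3 × 0.3804 = 14.95 V.

V_A ≈ 15.0 V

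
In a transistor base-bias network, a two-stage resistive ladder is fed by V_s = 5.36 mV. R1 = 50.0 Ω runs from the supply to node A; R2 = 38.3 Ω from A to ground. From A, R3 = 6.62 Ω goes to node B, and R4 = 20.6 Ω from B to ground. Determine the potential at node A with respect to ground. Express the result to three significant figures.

Node A sees R2 in parallel with the series input of stage 2, R3 + R4 = 27.22 Ω.
R2 ‖ (R3+R4) = 15.91 Ω.
First divider: V_A = V_s · 15.91/(50.0 + 15.91) = 1.294 mV.

V_A ≈ 1.29 mV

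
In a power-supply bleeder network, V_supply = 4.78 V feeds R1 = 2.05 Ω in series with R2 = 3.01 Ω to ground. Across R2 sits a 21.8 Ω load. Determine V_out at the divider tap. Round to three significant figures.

V_out ≈ 2.69 V

The load sits in parallel with R2, giving an effective lower resistance R2' = R2·R_L/(R2+R_L) = 2.645 Ω.
Voltage divider with the loaded lower leg: V_out = 4.78 × 2.645/(2.05 + 2.645) = 4.78 × 0.5633 = 2.693 V.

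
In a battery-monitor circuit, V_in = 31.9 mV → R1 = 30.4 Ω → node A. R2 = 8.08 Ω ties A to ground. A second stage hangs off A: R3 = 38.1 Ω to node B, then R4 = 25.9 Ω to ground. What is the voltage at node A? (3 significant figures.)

Node A sees R2 in parallel with the series input of stage 2, R3 + R4 = 64.00 Ω.
R2 ‖ (R3+R4) = 7.174 Ω.
V_A = 31.9 × 7.174/(30.4 + 7.174) = 6.091 mV.

V_A ≈ 6.09 mV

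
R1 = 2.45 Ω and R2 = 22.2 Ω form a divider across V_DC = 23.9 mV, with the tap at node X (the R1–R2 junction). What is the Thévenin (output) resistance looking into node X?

Looking into X with the source shorted: R_th = R1·R2/(R1+R2) = 2.450 × 22.2/24.65 = 2.206 Ω.

R_th ≈ 2.21 Ω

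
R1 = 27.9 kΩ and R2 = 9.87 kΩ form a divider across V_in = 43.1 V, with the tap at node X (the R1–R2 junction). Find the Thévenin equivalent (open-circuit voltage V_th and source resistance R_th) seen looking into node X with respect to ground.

Open-circuit (no load on X): V_th = V_in · R2/(R1 + R2) = 43.1 × 9.87/(27.90 + 9.87) = 11.26 V.
With V_in suppressed (replaced by a short), R_th = R1 ‖ R2 = (27.90 × 9.87)/(27.90 + 9.87) = 7.291 kΩ.

V_th ≈ 11.3 V, R_th ≈ 7.29 kΩ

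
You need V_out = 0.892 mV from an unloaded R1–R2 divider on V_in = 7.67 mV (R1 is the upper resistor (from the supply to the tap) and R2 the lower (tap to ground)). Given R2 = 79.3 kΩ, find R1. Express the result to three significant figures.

The divider ratio is R2/(R1+R2) = 0.892/7.67 = 0.1163.
So R1 = R2 · (V_in/V_out − 1) = 79.3 × (7.67/0.892 − 1) = 79.3 × 7.599 = 602.6 kΩ.

R1 ≈ 603 kΩ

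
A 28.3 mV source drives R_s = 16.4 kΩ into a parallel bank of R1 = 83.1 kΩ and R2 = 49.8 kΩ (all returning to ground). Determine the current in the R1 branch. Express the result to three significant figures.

Combine the parallel branches: R_p = (1/83.1 + 1/49.8)⁻¹ = 31.14 kΩ.
V_A by voltage divider: V_A = 28.3 × 31.14/(16.4 + 31.14) = 18.54 mV.
I(R1) = V_A / R1 = 18.54/83.1 = 0.2231 µA.

I ≈ 0.223 µA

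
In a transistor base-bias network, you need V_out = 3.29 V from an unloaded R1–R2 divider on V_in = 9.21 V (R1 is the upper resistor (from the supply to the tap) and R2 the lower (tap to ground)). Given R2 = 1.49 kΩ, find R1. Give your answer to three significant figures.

R1 ≈ 2.68 kΩ

Required fraction k = V_out/V_in = 0.3572.
So R1 = R2 · (V_in/V_out − 1) = 1.49 × (9.21/3.29 − 1) = 1.49 × 1.799 = 2.681 kΩ.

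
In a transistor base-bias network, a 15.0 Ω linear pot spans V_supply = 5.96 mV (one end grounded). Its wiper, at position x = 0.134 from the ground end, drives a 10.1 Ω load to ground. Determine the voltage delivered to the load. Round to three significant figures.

The pot divides into 12.99 Ω above the wiper and 2.010 Ω below.
R_L loads the lower segment: effective lower R = 1.676 Ω.
Loaded-divider output: V_out = 5.96 × 0.1143 = 0.6812 mV.
(Unloaded: V_out = x·V_supply = 0.799 mV.)

V_out ≈ 0.681 mV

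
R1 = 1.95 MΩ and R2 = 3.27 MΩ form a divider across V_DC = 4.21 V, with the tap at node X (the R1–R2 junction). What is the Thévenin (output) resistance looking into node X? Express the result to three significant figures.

Zeroing V_DC shorts the top of R1 to ground, so R_th = R1 ‖ R2 = 1.222 MΩ.

R_th ≈ 1.22 MΩ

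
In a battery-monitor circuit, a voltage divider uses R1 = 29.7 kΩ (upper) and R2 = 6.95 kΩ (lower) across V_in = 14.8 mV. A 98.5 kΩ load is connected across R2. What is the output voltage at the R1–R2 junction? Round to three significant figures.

The load sits in parallel with R2, giving an effective lower resistance R2' = R2·R_L/(R2+R_L) = 6.492 kΩ.
Voltage divider with the loaded lower leg: V_out = 14.8 × 6.492/(29.7 + 6.492) = 14.8 × 0.1794 = 2.655 mV.
(Unloaded it would be 2.81 mV; the load pulls it down.)

V_out ≈ 2.65 mV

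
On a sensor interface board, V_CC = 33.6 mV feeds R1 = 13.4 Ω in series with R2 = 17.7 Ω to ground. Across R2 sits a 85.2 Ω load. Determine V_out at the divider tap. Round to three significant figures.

V_out ≈ 17.6 mV

The load sits in parallel with R2, giving an effective lower resistance R2' = R2·R_L/(R2+R_L) = 14.66 Ω.
Then V_out = V_CC · R2'/(R1 + R2') = 33.6 × 14.66/28.06 = 17.55 mV.
(Unloaded it would be 19.1 mV; the load pulls it down.)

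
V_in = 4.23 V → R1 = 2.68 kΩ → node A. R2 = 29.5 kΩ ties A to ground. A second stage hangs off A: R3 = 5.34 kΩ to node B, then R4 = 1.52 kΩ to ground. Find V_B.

Looking into the second stage from A: R3 + R4 = 6.860 kΩ appears in parallel with R2.
Effective lower resistance at A: R2 ‖ 6.860 = 5.566 kΩ.
V_A = 4.23 × 5.566/(2.68 + 5.566) = 2.855 V.
V_B = V_A × 0.2216 = 0.6326 V.

V_B ≈ 0.633 V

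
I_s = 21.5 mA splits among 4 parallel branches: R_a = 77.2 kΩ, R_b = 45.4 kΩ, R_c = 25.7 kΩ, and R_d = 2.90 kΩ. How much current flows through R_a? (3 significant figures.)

I ≈ 0.665 mA

Conductances: ΣG = 1/77.2 + 1/45.4 + 1/25.7 + 1/2.90 = 0.4187 (1/kΩ).
Current divider: I(R_a) = I_s · G_k/ΣG = 21.5 × (0.01295/0.4187) = 21.5 × 0.03094 = 0.6651 mA.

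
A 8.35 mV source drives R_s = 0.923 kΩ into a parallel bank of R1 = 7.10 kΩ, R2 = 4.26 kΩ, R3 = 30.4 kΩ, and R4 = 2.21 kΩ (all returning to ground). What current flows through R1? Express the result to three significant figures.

Parallel bank: R_p = 1/(1/7.10 + 1/4.26 + 1/30.4 + 1/2.21) = 1.161 kΩ.
V_A by voltage divider: V_A = 8.35 × 1.161/(0.923 + 1.161) = 4.653 mV.
I(R1) = V_A / R1 = 4.653/7.10 = 0.6553 µA.

I ≈ 0.655 µA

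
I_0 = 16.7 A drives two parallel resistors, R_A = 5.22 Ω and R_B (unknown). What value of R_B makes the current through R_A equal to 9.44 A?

The fraction through R_A equals R_B/(R_A+R_B).
With f = 0.5653, R_B = R_A · f/(1−f) = 5.22 × 1.300 = 6.787 Ω.

R_B ≈ 6.79 Ω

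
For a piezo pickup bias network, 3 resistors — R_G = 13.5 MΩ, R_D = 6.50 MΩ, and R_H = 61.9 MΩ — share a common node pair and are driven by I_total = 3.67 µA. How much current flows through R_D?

ΣG = 1/13.5 + 1/6.50 + 1/61.9 = 0.2441.
R_D takes the fraction G_k/ΣG = 0.1538/0.2441 = 0.6303, so I = 3.67 × 0.6303 = 2.313 µA.

I ≈ 2.31 µA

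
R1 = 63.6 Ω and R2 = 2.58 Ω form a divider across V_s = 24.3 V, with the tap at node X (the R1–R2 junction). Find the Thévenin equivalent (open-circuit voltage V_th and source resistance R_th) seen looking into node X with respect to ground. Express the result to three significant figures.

Open-circuit (no load on X): V_th = V_s · R2/(R1 + R2) = 24.3 × 2.58/(63.60 + 2.58) = 0.9473 V.
Looking into X with the source shorted: R_th = R1·R2/(R1+R2) = 63.60 × 2.58/66.18 = 2.479 Ω.

V_th ≈ 0.947 V, R_th ≈ 2.48 Ω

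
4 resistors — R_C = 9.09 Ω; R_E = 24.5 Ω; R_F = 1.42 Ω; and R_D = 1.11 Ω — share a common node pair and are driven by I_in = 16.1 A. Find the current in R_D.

Total conductance ΣG = 1/9.09 + 1/24.5 + 1/1.42 + 1/1.11 = 1.756 (units of 1/Ω).
By the current-divider rule, I = I_in · G_k/ΣG = 16.1 × 0.5131 = 8.260 A.

I ≈ 8.26 A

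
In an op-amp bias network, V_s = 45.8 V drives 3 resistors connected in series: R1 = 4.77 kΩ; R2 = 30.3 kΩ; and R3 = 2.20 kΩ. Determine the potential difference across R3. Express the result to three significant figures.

V ≈ 2.70 V

ΣR = 4.77 + 30.3 + 2.20 = 37.27 kΩ.
V = V_s · R/ΣR = 45.8 × 0.05903 = 2.704 V.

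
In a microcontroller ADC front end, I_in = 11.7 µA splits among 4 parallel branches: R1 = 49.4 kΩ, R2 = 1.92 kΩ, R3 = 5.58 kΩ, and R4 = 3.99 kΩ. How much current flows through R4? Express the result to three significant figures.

ΣG = 1/49.4 + 1/1.92 + 1/5.58 + 1/3.99 = 0.9709.
R4 takes the fraction G_k/ΣG = 0.2506/0.9709 = 0.2581, so I = 11.7 × 0.2581 = 3.020 µA.

I ≈ 3.02 µA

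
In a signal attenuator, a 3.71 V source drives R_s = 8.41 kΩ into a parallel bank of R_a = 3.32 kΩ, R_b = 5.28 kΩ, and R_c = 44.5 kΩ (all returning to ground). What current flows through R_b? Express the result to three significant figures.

I ≈ 0.132 mA

Parallel bank: R_p = 1/(1/3.32 + 1/5.28 + 1/44.5) = 1.949 kΩ.
Node voltage V_A = V_supply · R_p/(R_s + R_p) = 3.71 × 0.1881 = 0.6980 V.
Branch current I = V_A/R_b = 0.6980/5.28 = 0.1322 mA.
(Check via current divider: I_total = 0.3581 mA; share G_k/ΣG = 0.3691 → same result.)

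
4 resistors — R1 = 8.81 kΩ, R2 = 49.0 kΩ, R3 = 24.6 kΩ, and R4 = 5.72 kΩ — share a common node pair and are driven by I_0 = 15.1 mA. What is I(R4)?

ΣG = 1/8.81 + 1/49.0 + 1/24.6 + 1/5.72 = 0.3494.
R4 takes the fraction G_k/ΣG = 0.1748/0.3494 = 0.5004, so I = 15.1 × 0.5004 = 7.556 mA.

I ≈ 7.56 mA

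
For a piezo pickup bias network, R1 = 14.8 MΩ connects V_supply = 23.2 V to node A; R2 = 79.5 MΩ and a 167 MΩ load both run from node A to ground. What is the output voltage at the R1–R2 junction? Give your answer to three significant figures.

First combine the lower leg with the load: R2 ‖ R_L = 53.86 MΩ.
Now apply the divider: V_out = 23.2 × 0.7844 = 18.20 V.
(Unloaded it would be 19.6 V; the load pulls it down.)

V_out ≈ 18.2 V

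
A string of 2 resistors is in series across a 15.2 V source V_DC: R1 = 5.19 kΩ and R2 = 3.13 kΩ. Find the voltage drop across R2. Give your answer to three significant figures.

V ≈ 5.72 V

Series total: ΣR = 5.19 + 3.13 = 8.320 kΩ.
V = V_DC · R/ΣR = 15.2 × 0.3762 = 5.718 V.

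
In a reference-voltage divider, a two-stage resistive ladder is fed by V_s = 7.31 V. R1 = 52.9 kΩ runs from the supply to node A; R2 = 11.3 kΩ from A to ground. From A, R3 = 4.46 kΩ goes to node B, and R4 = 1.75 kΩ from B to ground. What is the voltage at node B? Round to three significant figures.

V_B ≈ 0.145 V

Node A sees R2 in parallel with the series input of stage 2, R3 + R4 = 6.210 kΩ.
R2 ‖ (R3+R4) = 4.008 kΩ.
First divider: V_A = V_s · 4.008/(52.9 + 4.008) = 0.5148 V.
V_B = V_A × 0.2818 = 0.1451 V.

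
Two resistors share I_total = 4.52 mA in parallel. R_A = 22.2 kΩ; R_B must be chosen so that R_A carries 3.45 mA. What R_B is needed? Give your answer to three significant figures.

The fraction through R_A equals R_B/(R_A+R_B).
3.45/4.52 = R_B/(R_A + R_B) → R_B = R_A · (0.7633)/(1 − 0.7633) = 22.2 × 3.224 = 71.58 kΩ.

R_B ≈ 71.6 kΩ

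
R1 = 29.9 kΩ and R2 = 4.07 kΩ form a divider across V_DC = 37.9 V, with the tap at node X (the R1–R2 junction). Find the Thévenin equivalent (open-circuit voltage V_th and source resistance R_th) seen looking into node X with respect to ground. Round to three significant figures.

V_th ≈ 4.54 V, R_th ≈ 3.58 kΩ

Open-circuit (no load on X): V_th = V_DC · R2/(R1 + R2) = 37.9 × 4.07/(29.90 + 4.07) = 4.541 V.
Looking into X with the source shorted: R_th = R1·R2/(R1+R2) = 29.90 × 4.07/33.97 = 3.582 kΩ.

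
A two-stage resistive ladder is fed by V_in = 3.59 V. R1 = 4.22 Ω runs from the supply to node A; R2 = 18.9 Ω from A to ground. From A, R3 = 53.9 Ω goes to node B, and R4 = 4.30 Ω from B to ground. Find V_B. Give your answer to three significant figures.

The second stage (R3 + R4 = 58.20 Ω) loads node A in parallel with R2.
Effective lower resistance at A: R2 ‖ 58.20 = 14.27 Ω.
V_A = 3.59 × 14.27/(4.22 + 14.27) = 2.771 V.
V_B = V_A × 0.07388 = 0.2047 V.

V_B ≈ 0.205 V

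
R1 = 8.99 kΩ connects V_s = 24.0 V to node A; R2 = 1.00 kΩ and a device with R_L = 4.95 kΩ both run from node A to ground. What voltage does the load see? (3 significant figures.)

The load sits in parallel with R2, giving an effective lower resistance R2' = R2·R_L/(R2+R_L) = 0.8319 kΩ.
Now apply the divider: V_out = 24.0 × 0.08470 = 2.033 V.
(Unloaded it would be 2.40 V; the load pulls it down.)

V_out ≈ 2.03 V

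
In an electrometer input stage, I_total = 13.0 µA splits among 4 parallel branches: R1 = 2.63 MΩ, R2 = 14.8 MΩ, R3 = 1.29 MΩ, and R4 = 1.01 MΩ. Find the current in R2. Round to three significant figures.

I ≈ 0.397 µA

Total conductance ΣG = 1/2.63 + 1/14.8 + 1/1.29 + 1/1.01 = 2.213 (units of 1/MΩ).
R2 takes the fraction G_k/ΣG = 0.06757/2.213 = 0.03053, so I = 13.0 × 0.03053 = 0.3969 µA.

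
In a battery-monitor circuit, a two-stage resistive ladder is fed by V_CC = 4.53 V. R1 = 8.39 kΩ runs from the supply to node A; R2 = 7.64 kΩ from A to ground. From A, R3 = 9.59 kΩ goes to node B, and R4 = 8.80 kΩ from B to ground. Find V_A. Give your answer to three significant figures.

V_A ≈ 1.77 V

Node A sees R2 in parallel with the series input of stage 2, R3 + R4 = 18.39 kΩ.
R2 ‖ (R3+R4) = 5.398 kΩ.
First divider: V_A = V_CC · 5.398/(8.39 + 5.398) = 1.773 V.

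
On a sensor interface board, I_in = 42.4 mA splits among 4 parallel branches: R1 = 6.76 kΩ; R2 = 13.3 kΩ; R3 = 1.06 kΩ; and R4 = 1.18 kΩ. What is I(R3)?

ΣG = 1/6.76 + 1/13.3 + 1/1.06 + 1/1.18 = 2.014.
R3 takes the fraction G_k/ΣG = 0.9434/2.014 = 0.4684, so I = 42.4 × 0.4684 = 19.86 mA.

I ≈ 19.9 mA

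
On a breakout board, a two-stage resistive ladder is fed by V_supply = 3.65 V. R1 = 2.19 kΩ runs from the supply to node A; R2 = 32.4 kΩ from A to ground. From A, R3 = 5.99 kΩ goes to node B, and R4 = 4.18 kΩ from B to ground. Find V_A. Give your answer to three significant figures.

Looking into the second stage from A: R3 + R4 = 10.17 kΩ appears in parallel with R2.
R2 ‖ (R3+R4) = 7.740 kΩ.
So V_A = 3.65 × 0.7795 = 2.845 V.

V_A ≈ 2.85 V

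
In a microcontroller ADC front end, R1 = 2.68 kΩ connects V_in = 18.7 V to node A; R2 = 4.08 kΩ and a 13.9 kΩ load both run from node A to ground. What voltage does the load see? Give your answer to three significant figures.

V_out ≈ 10.1 V

The load sits in parallel with R2, giving an effective lower resistance R2' = R2·R_L/(R2+R_L) = 3.154 kΩ.
Then V_out = V_in · R2'/(R1 + R2') = 18.7 × 3.154/5.834 = 10.11 V.
(Unloaded it would be 11.3 V; the load pulls it down.)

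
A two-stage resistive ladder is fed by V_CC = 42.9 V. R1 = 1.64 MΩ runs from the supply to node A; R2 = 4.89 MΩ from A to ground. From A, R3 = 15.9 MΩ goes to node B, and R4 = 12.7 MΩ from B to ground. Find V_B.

V_B ≈ 13.7 V

Looking into the second stage from A: R3 + R4 = 28.60 MΩ appears in parallel with R2.
Effective lower resistance at A: R2 ‖ 28.60 = 4.176 MΩ.
So V_A = 42.9 × 0.7180 = 30.80 V.
Stage 2 is unloaded, so V_B = V_A · R4/(R3+R4) = 30.80 × 12.7/28.60 = 13.68 V.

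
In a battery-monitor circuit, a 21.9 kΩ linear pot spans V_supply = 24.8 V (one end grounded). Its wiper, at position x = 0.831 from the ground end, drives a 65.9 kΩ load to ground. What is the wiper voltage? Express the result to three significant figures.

V_out ≈ 19.7 V

The pot divides into 3.701 kΩ above the wiper and 18.20 kΩ below.
Lower segment in parallel with the load: 18.20 ‖ 65.9 = 14.26 kΩ.
Then V_out = V_supply · 14.26/(3.701 + 14.26) = 19.69 V.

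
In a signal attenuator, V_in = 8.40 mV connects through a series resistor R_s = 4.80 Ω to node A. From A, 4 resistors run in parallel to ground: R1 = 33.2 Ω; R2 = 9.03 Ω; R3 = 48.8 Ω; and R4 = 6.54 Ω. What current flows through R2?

I ≈ 0.371 mA

Equivalent of the parallel group: R_p = 3.182 Ω.
Node voltage V_A = V_in · R_p/(R_s + R_p) = 8.40 × 0.3987 = 3.349 mV.
Branch current I = V_A/R2 = 3.349/9.03 = 0.3708 mA.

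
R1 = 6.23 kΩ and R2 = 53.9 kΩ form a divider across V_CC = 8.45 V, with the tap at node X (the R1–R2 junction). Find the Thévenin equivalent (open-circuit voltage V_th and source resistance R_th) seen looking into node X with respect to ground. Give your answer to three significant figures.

V_th ≈ 7.57 V, R_th ≈ 5.58 kΩ

With X open, the divider is unloaded: V_th = 8.45 × 53.9/60.13 = 7.575 V.
Zeroing V_CC shorts the top of R1 to ground, so R_th = R1 ‖ R2 = 5.585 kΩ.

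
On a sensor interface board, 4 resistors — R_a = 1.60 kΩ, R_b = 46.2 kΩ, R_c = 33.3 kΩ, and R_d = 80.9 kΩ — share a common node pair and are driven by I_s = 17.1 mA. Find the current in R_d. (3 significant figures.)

Total conductance ΣG = 1/1.60 + 1/46.2 + 1/33.3 + 1/80.9 = 0.6890 (units of 1/kΩ).
By the current-divider rule, I = I_s · G_k/ΣG = 17.1 × 0.01794 = 0.3068 mA.

I ≈ 0.307 mA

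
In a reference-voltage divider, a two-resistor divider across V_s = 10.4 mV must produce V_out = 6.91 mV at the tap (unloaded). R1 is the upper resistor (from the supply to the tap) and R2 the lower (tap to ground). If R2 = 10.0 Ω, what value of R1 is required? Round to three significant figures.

V_out/V_s = R2/(R1+R2) = 0.6644.
So R1 = R2 · (V_s/V_out − 1) = 10.0 × (10.4/6.91 − 1) = 10.0 × 0.5051 = 5.051 Ω.

R1 ≈ 5.05 Ω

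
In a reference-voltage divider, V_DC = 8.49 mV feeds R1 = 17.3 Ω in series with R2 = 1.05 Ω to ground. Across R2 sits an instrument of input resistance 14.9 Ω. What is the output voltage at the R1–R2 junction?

First combine the lower leg with the load: R2 ‖ R_L = 0.9809 Ω.
Now apply the divider: V_out = 8.49 × 0.05366 = 0.4555 mV.

V_out ≈ 0.456 mV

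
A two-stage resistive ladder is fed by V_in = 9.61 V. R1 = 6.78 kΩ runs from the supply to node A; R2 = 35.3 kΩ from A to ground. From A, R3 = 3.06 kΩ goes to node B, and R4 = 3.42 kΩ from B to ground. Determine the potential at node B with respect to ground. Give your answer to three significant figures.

V_B ≈ 2.27 V

The second stage (R3 + R4 = 6.480 kΩ) loads node A in parallel with R2.
R2 ‖ (R3+R4) = 5.475 kΩ.
So V_A = 9.61 × 0.4468 = 4.293 V.
V_B = V_A × 0.5278 = 2.266 V.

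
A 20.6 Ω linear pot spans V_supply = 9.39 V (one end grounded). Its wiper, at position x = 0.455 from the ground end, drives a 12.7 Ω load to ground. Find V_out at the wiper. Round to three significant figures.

V_out ≈ 3.05 V

Split the track: R_lower = x·R_p = 9.373 Ω, R_upper = (1−x)·R_p = 11.23 Ω.
Lower segment in parallel with the load: 9.373 ‖ 12.7 = 5.393 Ω.
Then V_out = V_supply · 5.393/(11.23 + 5.393) = 3.047 V.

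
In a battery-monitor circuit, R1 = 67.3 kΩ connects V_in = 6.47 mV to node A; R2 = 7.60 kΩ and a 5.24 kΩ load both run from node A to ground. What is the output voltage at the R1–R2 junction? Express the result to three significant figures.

V_out ≈ 0.285 mV

The load sits in parallel with R2, giving an effective lower resistance R2' = R2·R_L/(R2+R_L) = 3.102 kΩ.
Now apply the divider: V_out = 6.47 × 0.04406 = 0.2850 mV.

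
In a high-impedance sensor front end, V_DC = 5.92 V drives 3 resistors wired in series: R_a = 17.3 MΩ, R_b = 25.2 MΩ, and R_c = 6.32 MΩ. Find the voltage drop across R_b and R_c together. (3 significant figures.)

ΣR = 17.3 + 25.2 + 6.32 = 48.82 MΩ.
R_{R_b..R_c} = 25.2 + 6.32 = 31.52 MΩ.
By the voltage-divider rule, V = 5.92 × 31.52/48.82 = 3.822 V.

V ≈ 3.82 V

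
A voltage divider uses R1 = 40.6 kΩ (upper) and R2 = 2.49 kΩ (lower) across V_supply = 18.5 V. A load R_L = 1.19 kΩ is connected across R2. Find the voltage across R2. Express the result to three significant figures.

R2 ‖ R_L = (2.49 × 1.19)/(2.49 + 1.19) = 0.8052 kΩ.
Now apply the divider: V_out = 18.5 × 0.01945 = 0.3598 V.

V_out ≈ 0.360 V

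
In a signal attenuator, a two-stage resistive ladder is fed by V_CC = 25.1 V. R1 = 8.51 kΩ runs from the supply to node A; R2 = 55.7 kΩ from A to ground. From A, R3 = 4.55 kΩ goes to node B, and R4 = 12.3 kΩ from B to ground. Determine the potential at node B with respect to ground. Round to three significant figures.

Looking into the second stage from A: R3 + R4 = 16.85 kΩ appears in parallel with R2.
R2 ‖ (R3+R4) = 12.94 kΩ.
So V_A = 25.1 × 0.6032 = 15.14 V.
Then the unloaded second divider: V_B = V_A × R4/(R3+R4) = 15.14 × 0.7300 = 11.05 V.

V_B ≈ 11.1 V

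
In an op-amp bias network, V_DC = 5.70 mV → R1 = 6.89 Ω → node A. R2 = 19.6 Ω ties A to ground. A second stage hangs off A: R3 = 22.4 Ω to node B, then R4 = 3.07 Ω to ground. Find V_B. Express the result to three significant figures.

V_B ≈ 0.424 mV

Looking into the second stage from A: R3 + R4 = 25.47 Ω appears in parallel with R2.
Effective lower resistance at A: R2 ‖ 25.47 = 11.08 Ω.
So V_A = 5.70 × 0.6165 = 3.514 mV.
Stage 2 is unloaded, so V_B = V_A · R4/(R3+R4) = 3.514 × 3.07/25.47 = 0.4236 mV.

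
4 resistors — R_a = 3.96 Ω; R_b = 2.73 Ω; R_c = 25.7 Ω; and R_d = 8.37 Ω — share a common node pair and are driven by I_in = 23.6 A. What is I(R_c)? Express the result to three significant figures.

ΣG = 1/3.96 + 1/2.73 + 1/25.7 + 1/8.37 = 0.7772.
By the current-divider rule, I = I_in · G_k/ΣG = 23.6 × 0.05006 = 1.182 A.

I ≈ 1.18 A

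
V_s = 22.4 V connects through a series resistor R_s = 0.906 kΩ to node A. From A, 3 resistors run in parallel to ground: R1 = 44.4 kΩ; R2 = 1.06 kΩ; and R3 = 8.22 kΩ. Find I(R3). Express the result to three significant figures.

Combine the parallel branches: R_p = (1/44.4 + 1/1.06 + 1/8.22)⁻¹ = 0.9195 kΩ.
Node voltage V_A = V_s · R_p/(R_s + R_p) = 22.4 × 0.5037 = 11.28 V.
Branch current I = V_A/R3 = 11.28/8.22 = 1.373 mA.

I ≈ 1.37 mA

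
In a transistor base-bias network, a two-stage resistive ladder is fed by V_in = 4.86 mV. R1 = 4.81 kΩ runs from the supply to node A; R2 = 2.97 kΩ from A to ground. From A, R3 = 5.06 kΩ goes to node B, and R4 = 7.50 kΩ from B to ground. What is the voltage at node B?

V_B ≈ 0.967 mV

Node A sees R2 in parallel with the series input of stage 2, R3 + R4 = 12.56 kΩ.
Effective lower resistance at A: R2 ‖ 12.56 = 2.402 kΩ.
First divider: V_A = V_in · 2.402/(4.81 + 2.402) = 1.619 mV.
Stage 2 is unloaded, so V_B = V_A · R4/(R3+R4) = 1.619 × 7.50/12.56 = 0.9666 mV.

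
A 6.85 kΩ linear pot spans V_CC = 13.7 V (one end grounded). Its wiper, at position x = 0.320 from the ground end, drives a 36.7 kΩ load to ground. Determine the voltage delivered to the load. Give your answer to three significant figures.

The pot divides into 4.658 kΩ above the wiper and 2.192 kΩ below.
(x·R_p) ‖ R_L = 2.068 kΩ.
Then V_out = V_CC · 2.068/(4.658 + 2.068) = 4.213 V.

V_out ≈ 4.21 V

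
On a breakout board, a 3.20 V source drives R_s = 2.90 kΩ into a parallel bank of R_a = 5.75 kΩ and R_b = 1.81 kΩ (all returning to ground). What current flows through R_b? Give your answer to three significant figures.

Combine the parallel branches: R_p = (1/5.75 + 1/1.81)⁻¹ = 1.377 kΩ.
V_A by voltage divider: V_A = 3.20 × 1.377/(2.90 + 1.377) = 1.030 V.
Branch current I = V_A/R_b = 1.030/1.81 = 0.5691 mA.

I ≈ 0.569 mA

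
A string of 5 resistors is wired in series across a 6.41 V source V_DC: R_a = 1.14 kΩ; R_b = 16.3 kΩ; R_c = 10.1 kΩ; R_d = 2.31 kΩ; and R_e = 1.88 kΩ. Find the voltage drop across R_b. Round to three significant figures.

Series total: ΣR = 1.14 + 16.3 + 10.1 + 2.31 + 1.88 = 31.73 kΩ.
Voltage divider: V = V_DC · (16.30 / 31.73) = 6.41 × 0.5137 = 3.293 V.

V ≈ 3.29 V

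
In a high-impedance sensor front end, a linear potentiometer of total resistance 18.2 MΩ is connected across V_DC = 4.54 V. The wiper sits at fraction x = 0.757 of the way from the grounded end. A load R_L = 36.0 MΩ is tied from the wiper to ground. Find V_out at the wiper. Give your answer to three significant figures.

Lower segment x·R_p = 13.78 MΩ; upper segment (1−x)·R_p = 4.423 MΩ.
(x·R_p) ‖ R_L = 9.964 MΩ.
V_out = 4.54 × 9.964/(4.423 + 9.964) = 3.144 V.
(Unloaded: V_out = x·V_DC = 3.44 V.)

V_out ≈ 3.14 V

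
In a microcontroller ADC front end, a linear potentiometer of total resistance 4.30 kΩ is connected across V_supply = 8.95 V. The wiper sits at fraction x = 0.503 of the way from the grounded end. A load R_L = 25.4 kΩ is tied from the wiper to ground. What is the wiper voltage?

V_out ≈ 4.32 V

Split the track: R_lower = x·R_p = 2.163 kΩ, R_upper = (1−x)·R_p = 2.137 kΩ.
(x·R_p) ‖ R_L = 1.993 kΩ.
V_out = 8.95 × 1.993/(2.137 + 1.993) = 4.319 V.
(Unloaded: V_out = x·V_supply = 4.50 V.)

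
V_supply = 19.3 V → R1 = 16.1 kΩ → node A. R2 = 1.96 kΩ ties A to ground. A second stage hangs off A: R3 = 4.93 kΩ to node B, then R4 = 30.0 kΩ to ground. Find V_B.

V_B ≈ 1.71 V

The second stage (R3 + R4 = 34.93 kΩ) loads node A in parallel with R2.
Effective lower resistance at A: R2 ‖ 34.93 = 1.856 kΩ.
So V_A = 19.3 × 0.1034 = 1.995 V.
Then the unloaded second divider: V_B = V_A × R4/(R3+R4) = 1.995 × 0.8589 = 1.713 V.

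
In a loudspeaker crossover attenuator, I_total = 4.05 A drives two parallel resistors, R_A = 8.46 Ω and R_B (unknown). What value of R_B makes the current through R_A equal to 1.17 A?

R_B ≈ 3.44 Ω

In a two-way split, I_A/I_total = R_B/(R_A + R_B).
With f = 0.2889, R_B = R_A · f/(1−f) = 8.46 × 0.4062 = 3.437 Ω.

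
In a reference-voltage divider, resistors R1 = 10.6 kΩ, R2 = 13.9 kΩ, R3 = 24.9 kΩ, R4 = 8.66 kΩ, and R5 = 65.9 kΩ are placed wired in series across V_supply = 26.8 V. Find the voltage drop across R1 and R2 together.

Total series resistance ΣR = 10.6 + 13.9 + 24.9 + 8.66 + 65.9 = 124.0 kΩ.
R_{R1..R2} = 10.6 + 13.9 = 24.50 kΩ.
By the voltage-divider rule, V = 26.8 × 24.50/124.0 = 5.297 V.

V ≈ 5.30 V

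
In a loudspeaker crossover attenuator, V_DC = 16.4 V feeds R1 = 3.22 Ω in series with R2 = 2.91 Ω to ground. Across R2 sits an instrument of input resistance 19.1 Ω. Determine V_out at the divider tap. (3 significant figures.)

R2 ‖ R_L = (2.91 × 19.1)/(2.91 + 19.1) = 2.525 Ω.
Now apply the divider: V_out = 16.4 × 0.4395 = 7.208 V.

V_out ≈ 7.21 V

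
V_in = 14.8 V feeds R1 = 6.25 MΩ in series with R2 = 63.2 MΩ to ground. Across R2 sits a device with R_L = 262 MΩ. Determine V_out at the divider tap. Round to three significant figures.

V_out ≈ 13.2 V

First combine the lower leg with the load: R2 ‖ R_L = 50.92 MΩ.
Then V_out = V_in · R2'/(R1 + R2') = 14.8 × 50.92/57.17 = 13.18 V.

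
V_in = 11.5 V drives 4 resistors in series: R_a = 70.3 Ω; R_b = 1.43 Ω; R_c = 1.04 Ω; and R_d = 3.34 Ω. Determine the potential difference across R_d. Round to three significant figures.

Series total: ΣR = 70.3 + 1.43 + 1.04 + 3.34 = 76.11 Ω.
V = V_in · R/ΣR = 11.5 × 0.04388 = 0.5047 V.

V ≈ 0.505 V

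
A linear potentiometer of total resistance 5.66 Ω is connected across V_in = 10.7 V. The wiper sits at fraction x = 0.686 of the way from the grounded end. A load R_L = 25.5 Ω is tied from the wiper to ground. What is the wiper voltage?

V_out ≈ 7.01 V

Split the track: R_lower = x·R_p = 3.883 Ω, R_upper = (1−x)·R_p = 1.777 Ω.
Lower segment in parallel with the load: 3.883 ‖ 25.5 = 3.370 Ω.
Then V_out = V_in · 3.370/(1.777 + 3.370) = 7.005 V.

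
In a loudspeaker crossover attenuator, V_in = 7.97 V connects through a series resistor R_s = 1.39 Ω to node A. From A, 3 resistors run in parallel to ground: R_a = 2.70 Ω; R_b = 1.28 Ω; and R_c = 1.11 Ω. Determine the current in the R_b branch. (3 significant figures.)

I ≈ 1.62 A

Equivalent of the parallel group: R_p = 0.4872 Ω.
V_A = 7.97 × 0.4872/1.877 = 2.069 V.
Branch current I = V_A/R_b = 2.069/1.28 = 1.616 A.
(Equivalently: I_total = 4.246 A, then current-divider fraction G_k/ΣG = 0.3806.)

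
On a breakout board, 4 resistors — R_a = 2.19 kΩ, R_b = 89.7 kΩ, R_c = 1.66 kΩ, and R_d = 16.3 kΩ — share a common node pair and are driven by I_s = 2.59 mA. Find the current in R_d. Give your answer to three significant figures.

Conductances: ΣG = 1/2.19 + 1/89.7 + 1/1.66 + 1/16.3 = 1.132 (1/kΩ).
Current divider: I(R_d) = I_s · G_k/ΣG = 2.59 × (0.06135/1.132) = 2.59 × 0.05422 = 0.1404 mA.

I ≈ 0.140 mA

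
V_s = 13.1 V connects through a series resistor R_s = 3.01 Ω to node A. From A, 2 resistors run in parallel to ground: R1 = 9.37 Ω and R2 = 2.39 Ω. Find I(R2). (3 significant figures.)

I ≈ 2.12 A

Combine the parallel branches: R_p = (1/9.37 + 1/2.39)⁻¹ = 1.904 Ω.
V_A = 13.1 × 1.904/4.914 = 5.076 V.
Branch current I = V_A/R2 = 5.076/2.39 = 2.124 A.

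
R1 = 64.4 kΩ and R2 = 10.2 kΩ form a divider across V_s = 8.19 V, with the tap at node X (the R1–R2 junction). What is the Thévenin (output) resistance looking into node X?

Zeroing V_s shorts the top of R1 to ground, so R_th = R1 ‖ R2 = 8.805 kΩ.

R_th ≈ 8.81 kΩ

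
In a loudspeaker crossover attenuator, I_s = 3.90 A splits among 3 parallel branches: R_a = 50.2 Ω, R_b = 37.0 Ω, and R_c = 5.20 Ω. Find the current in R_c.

Conductances: ΣG = 1/50.2 + 1/37.0 + 1/5.20 = 0.2393 (1/Ω).
R_c takes the fraction G_k/ΣG = 0.1923/0.2393 = 0.8038, so I = 3.90 × 0.8038 = 3.135 A.

I ≈ 3.13 A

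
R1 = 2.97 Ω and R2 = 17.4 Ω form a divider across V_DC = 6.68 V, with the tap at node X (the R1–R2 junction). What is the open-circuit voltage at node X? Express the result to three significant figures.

V_th is the unloaded tap voltage: V_DC · R2/(R1+R2) = 6.68 × 0.8542 = 5.706 V.

V_th ≈ 5.71 V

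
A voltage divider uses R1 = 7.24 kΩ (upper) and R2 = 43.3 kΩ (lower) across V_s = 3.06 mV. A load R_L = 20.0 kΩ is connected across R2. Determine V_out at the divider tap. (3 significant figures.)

First combine the lower leg with the load: R2 ‖ R_L = 13.68 kΩ.
Then V_out = V_s · R2'/(R1 + R2') = 3.06 × 13.68/20.92 = 2.001 mV.

V_out ≈ 2.00 mV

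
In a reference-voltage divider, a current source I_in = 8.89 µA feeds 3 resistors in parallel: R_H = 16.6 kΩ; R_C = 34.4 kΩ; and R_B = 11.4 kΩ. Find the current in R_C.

I ≈ 1.46 µA

Total conductance ΣG = 1/16.6 + 1/34.4 + 1/11.4 = 0.1770 (units of 1/kΩ).
R_C takes the fraction G_k/ΣG = 0.02907/0.1770 = 0.1642, so I = 8.89 × 0.1642 = 1.460 µA.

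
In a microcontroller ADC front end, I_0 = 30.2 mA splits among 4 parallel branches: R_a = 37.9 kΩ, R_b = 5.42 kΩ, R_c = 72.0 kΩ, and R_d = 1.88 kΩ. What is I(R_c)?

I ≈ 0.554 mA

Conductances: ΣG = 1/37.9 + 1/5.42 + 1/72.0 + 1/1.88 = 0.7567 (1/kΩ).
By the current-divider rule, I = I_0 · G_k/ΣG = 30.2 × 0.01835 = 0.5543 mA.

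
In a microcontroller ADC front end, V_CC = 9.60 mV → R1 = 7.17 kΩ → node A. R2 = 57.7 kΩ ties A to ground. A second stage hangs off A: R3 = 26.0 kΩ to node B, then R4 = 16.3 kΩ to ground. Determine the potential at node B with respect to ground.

The second stage (R3 + R4 = 42.30 kΩ) loads node A in parallel with R2.
Effective lower resistance at A: R2 ‖ 42.30 = 24.41 kΩ.
First divider: V_A = V_CC · 24.41/(7.17 + 24.41) = 7.420 mV.
Stage 2 is unloaded, so V_B = V_A · R4/(R3+R4) = 7.420 × 16.3/42.30 = 2.859 mV.

V_B ≈ 2.86 mV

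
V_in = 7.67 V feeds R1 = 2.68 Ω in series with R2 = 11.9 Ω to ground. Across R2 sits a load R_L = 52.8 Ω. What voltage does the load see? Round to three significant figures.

R2 ‖ R_L = (11.9 × 52.8)/(11.9 + 52.8) = 9.711 Ω.
Voltage divider with the loaded lower leg: V_out = 7.67 × 9.711/(2.68 + 9.711) = 7.67 × 0.7837 = 6.011 V.
(Unloaded it would be 6.26 V; the load pulls it down.)

V_out ≈ 6.01 V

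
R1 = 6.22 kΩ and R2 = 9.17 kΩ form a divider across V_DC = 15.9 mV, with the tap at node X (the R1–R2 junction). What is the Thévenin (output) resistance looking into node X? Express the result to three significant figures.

R_th ≈ 3.71 kΩ

Looking into X with the source shorted: R_th = R1·R2/(R1+R2) = 6.220 × 9.17/15.39 = 3.706 kΩ.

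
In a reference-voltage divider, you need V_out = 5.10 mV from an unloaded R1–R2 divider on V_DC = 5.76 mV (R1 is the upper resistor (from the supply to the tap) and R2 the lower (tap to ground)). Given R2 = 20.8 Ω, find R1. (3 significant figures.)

Required fraction k = V_out/V_DC = 0.8854.
Rearranging, R1 = R2·(1−k)/k = 20.8 × 0.1294 = 2.692 Ω.

R1 ≈ 2.69 Ω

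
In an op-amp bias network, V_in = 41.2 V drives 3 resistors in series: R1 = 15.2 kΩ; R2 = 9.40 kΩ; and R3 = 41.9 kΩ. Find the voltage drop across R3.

Total series resistance ΣR = 15.2 + 9.40 + 41.9 = 66.50 kΩ.
Voltage divider: V = V_in · (41.90 / 66.50) = 41.2 × 0.6301 = 25.96 V.

V ≈ 26.0 V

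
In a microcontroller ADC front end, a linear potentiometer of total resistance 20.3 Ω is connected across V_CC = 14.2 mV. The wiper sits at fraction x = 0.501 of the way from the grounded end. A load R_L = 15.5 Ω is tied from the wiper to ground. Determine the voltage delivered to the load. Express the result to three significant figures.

V_out ≈ 5.36 mV

Lower segment x·R_p = 10.17 Ω; upper segment (1−x)·R_p = 10.13 Ω.
R_L loads the lower segment: effective lower R = 6.141 Ω.
Then V_out = V_CC · 6.141/(10.13 + 6.141) = 5.359 mV.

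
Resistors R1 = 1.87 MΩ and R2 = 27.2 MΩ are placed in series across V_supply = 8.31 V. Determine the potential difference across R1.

V ≈ 0.535 V

Total series resistance ΣR = 1.87 + 27.2 = 29.07 MΩ.
By the voltage-divider rule, V = 8.31 × 1.870/29.07 = 0.5346 V.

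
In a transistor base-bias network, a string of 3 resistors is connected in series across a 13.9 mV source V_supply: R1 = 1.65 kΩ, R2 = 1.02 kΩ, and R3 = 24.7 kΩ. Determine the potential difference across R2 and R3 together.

V ≈ 13.1 mV

ΣR = 1.65 + 1.02 + 24.7 = 27.37 kΩ.
R_{R2..R3} = 1.02 + 24.7 = 25.72 kΩ.
V = V_supply · R/ΣR = 13.9 × 0.9397 = 13.06 mV.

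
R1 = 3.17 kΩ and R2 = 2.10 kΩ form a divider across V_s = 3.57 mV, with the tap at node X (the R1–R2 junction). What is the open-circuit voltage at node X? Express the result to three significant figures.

V_th ≈ 1.42 mV

Open-circuit (no load on X): V_th = V_s · R2/(R1 + R2) = 3.57 × 2.10/(3.170 + 2.10) = 1.423 mV.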